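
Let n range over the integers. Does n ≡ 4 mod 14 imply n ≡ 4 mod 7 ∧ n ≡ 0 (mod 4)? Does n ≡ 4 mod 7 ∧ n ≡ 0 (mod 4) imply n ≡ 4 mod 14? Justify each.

[⇒] This fails: n = 18 gives 18 ≡ 4 (mod 14) but 18 ≡ 2 (mod 4), so the conjunction on the right does not hold.

[⇐] Conversely, if n ≡ 4 (mod 7) and n ≡ 0 (mod 4), then by the Chinese remainder theorem n ≡ 4 (mod 28). Since 4 ≡ 4 (mod 14) and 14 ∣ 28, we get n ≡ 4 (mod 14).

Only the reverse direction holds.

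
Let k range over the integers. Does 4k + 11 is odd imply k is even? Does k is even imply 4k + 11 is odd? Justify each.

Only the converse holds.

[⇒] This fails: take k = 1. Then 4k + 11 = 15, which is odd, yet k = 1 is odd, not even.

[⇐] Suppose k is even. Since 4 is even, 4k is even for every k, so 4k + 11 has the same parity as 11, which is odd. Hence 4k + 11 is odd.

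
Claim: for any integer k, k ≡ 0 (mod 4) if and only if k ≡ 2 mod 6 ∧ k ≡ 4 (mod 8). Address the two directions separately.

Not equivalent: only (⇐) holds.

(→) This fails: k = 0 gives 0 ≡ 0 (mod 4) but 0 ≡ 0 (mod 6), so the conjunction on the right does not hold.

(←) Conversely, if k ≡ 2 (mod 6) and k ≡ 4 (mod 8), then by the Chinese remainder theorem k ≡ 20 (mod 24). Since 20 ≡ 0 (mod 4) and 4 ∣ 24, we get k ≡ 0 (mod 4).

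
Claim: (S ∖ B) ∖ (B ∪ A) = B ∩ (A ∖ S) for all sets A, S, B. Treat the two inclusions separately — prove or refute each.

(⊆) fails and (⊇) fails.

(⊆) This inclusion fails. Take A = ∅, S = {1}, B = ∅; then 1 ∈ (S ∖ B) ∖ (B ∪ A) but 1 ∉ B ∩ (A ∖ S).

(⊇) This inclusion fails. Take A = {1}, S = ∅, B = {1}; then 1 ∈ B ∩ (A ∖ S) but 1 ∉ (S ∖ B) ∖ (B ∪ A).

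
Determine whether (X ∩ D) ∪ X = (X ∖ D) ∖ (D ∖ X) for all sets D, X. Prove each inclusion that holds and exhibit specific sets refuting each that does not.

(⟹) This inclusion fails. Take D = {1}, X = {1}; then 1 ∈ (X ∩ D) ∪ X but 1 ∉ (X ∖ D) ∖ (D ∖ X).

(⟸) Let x ∈ (X ∖ D) ∖ (D ∖ X). Then x ∈ X and x ∉ D, from which x ∈ (X ∩ D) ∪ X.

(⊆) fails; (⊇) holds.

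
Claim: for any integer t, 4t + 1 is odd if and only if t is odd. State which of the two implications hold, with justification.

Only the converse holds.

Forward direction. This fails: take t = 0. Then 4t + 1 = 1, which is odd, yet t = 0 is even, not odd.

Converse. Suppose t is odd. Since 4 is even, 4t is even for every t, so 4t + 1 has the same parity as 1, which is odd. Hence 4t + 1 is odd.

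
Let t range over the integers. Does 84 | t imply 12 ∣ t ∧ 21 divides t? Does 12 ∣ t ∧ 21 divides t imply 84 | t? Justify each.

[⇒] If 84 ∣ t, write t = 84q. Since 84 = 7·12, t = 12·(7q), so 12 ∣ t; and since 84 = 4·21, t = 21·(4q), so 21 ∣ t.

[⇐] Suppose 12 ∣ t and 21 ∣ t. Any common multiple of 12 and 21 is a multiple of their lcm; here lcm(12, 21) = 12·21/gcd(12, 21) = 252/3 = 84, so 84 ∣ t.

Equivalent; both directions hold.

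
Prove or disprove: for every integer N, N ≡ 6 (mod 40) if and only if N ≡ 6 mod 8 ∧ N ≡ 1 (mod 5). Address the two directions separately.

(⇒) Suppose N ≡ 6 (mod 40); write N = 40j + 6. Since 8 ∣ 40, reducing mod 8 gives N ≡ 6 (mod 8); since 5 ∣ 40, reducing mod 5 gives N ≡ 6 ≡ 1 (mod 5).

(⇐) Conversely, if N ≡ 6 (mod 8) and N ≡ 1 (mod 5), then by the Chinese remainder theorem N ≡ 6 (mod 40). This is exactly N ≡ 6 (mod 40).

Both directions hold.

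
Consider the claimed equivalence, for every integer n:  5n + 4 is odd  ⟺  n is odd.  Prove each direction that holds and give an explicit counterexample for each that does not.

Forward direction. Suppose 5n + 4 is odd. Since 5 is odd, 5n and n have the same parity, so 5n + 4 ≡ n + 4 (mod 2). As 4 is even, 5n + 4 is odd exactly when n is odd. Thus n is odd.

Converse. Suppose n is odd; write n = 2j + 1. Then 5n + 4 = 5·(2j + 1) + 4 = 2·5j + 9, which is odd.

Equivalent; both directions hold.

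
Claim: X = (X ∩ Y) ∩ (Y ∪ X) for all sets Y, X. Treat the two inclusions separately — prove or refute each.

(⟹) This inclusion fails. Take Y = ∅, X = {1}; then 1 ∈ X but 1 ∉ (X ∩ Y) ∩ (Y ∪ X).

(⟸) Let x ∈ (X ∩ Y) ∩ (Y ∪ X). Then x ∈ Y ∩ X, from which x ∈ X.

(⊆) fails; (⊇) holds.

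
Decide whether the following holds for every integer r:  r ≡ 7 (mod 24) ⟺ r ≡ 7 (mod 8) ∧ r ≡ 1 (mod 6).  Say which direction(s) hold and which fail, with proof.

The biconditional holds.

(→) Suppose r ≡ 7 (mod 24); write r = 24j + 7. Since 8 ∣ 24, reducing mod 8 gives r ≡ 7 (mod 8); since 6 ∣ 24, reducing mod 6 gives r ≡ 7 ≡ 1 (mod 6).

(←) Conversely, if r ≡ 7 (mod 8) and r ≡ 1 (mod 6), then by the Chinese remainder theorem r ≡ 7 (mod 24). This is exactly r ≡ 7 (mod 24).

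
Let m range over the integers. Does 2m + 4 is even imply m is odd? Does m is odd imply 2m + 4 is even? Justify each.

Only the converse holds.

(⇒) This fails: take m = 2. Then 2m + 4 = 8, which is even, yet m = 2 is even, not odd.

(⇐) Suppose m is odd. Since 2 is even, 2m is even for every m, so 2m + 4 has the same parity as 4, which is even. Hence 2m + 4 is even.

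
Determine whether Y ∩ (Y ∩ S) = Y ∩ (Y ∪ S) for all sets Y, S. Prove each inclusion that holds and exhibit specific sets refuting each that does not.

(⊆) Let x ∈ Y ∩ (Y ∩ S). Then x ∈ Y ∩ S, from which x ∈ Y ∩ (Y ∪ S).

(⊇) This inclusion fails. Take Y = {1}, S = ∅; then 1 ∈ Y ∩ (Y ∪ S) but 1 ∉ Y ∩ (Y ∩ S).

(⊆) holds; (⊇) fails.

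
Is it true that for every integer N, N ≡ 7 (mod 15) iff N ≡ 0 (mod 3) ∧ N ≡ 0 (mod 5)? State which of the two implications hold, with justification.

Both directions fail.

[⇒] This fails: N = 7 gives 7 ≡ 7 (mod 15) but 7 ≡ 1 (mod 3), so the conjunction on the right does not hold.

[⇐] This fails: N = 0 satisfies both congruences on the right (0 ≡ 0 mod 3 and 0 ≡ 0 mod 5) yet 0 ≡ 0 (mod 15), not 7.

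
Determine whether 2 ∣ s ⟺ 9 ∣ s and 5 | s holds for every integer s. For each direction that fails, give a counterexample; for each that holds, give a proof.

Neither direction holds.

(⟹) This fails: take s = 2. Certainly 2 ∣ 2, but 9 ∤ 2.

(⟸) This fails: take s = 45. Both 9 ∣ 45 and 5 ∣ 45, yet 45 is not a multiple of 2 (since 45 = 22·2 + 1), so 2 ∤ 45.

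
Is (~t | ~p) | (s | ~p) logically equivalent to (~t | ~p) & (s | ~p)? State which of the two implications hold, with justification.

(⟹) This fails. Under p = T, s = F, t = F, the left side is true but the right side is false.

(⟸) Assume the antecedent. If p is true, the antecedent forces (p = T, s = T, t = F), and (~t | ~p) | (s | ~p) holds there. If p is false, (~t | ~p) | (s | ~p) reduces to true regardless of the other variables. Either way (~t | ~p) | (s | ~p) holds.

Not equivalent: only (⇐) holds.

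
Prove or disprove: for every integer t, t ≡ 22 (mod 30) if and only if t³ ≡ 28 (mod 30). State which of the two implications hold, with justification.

[⇐] Suppose t³ ≡ 28 (mod 30). The only residue r in {0, …, 29} with r³ ≡ 28 (mod 30) is r = 22, so t ≡ 22 (mod 30).

[⇒] Suppose t ≡ 22 (mod 30). Write t = 30j + 22. Then (30j + 22)³ = 27000j³ + 59400j² + 43560j + 10648 = 30(900j³ + 1980j² + 1452j + 354) + 28, so t³ ≡ 28 (mod 30).

Both directions hold; the statement is true.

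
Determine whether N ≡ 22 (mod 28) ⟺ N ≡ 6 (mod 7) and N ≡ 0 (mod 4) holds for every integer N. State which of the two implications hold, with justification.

Neither direction holds.

(→) This fails: N = 22 gives 22 ≡ 22 (mod 28) but 22 ≡ 1 (mod 7), so the conjunction on the right does not hold.

(←) This fails: N = 20 satisfies both congruences on the right (20 ≡ 6 mod 7 and 20 ≡ 0 mod 4) yet 20 ≡ 20 (mod 28), not 22.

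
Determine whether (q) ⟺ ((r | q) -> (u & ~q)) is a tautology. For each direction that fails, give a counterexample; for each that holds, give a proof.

(⇒) This fails. Under u = F, r = F, q = T, the left side is true but the right side is false.

(⇐) This fails. Under u = F, r = F, q = F, the left side is false but the right side is true.

Both directions fail.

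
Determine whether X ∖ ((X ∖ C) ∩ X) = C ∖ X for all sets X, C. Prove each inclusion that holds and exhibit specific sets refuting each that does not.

(⊆) This inclusion fails. Take X = {1}, C = {1}; then 1 ∈ X ∖ ((X ∖ C) ∩ X) but 1 ∉ C ∖ X.

(⊇) This inclusion fails. Take X = ∅, C = {1}; then 1 ∈ C ∖ X but 1 ∉ X ∖ ((X ∖ C) ∩ X).

(⊆) fails and (⊇) fails.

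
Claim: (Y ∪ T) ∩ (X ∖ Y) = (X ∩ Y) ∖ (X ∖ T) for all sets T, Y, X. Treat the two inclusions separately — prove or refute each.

(⊆) This inclusion fails. Take T = {1}, Y = ∅, X = {1}; then 1 ∈ (Y ∪ T) ∩ (X ∖ Y) but 1 ∉ (X ∩ Y) ∖ (X ∖ T).

(⊇) This inclusion fails. Take T = {1}, Y = {1}, X = {1}; then 1 ∈ (X ∩ Y) ∖ (X ∖ T) but 1 ∉ (Y ∪ T) ∩ (X ∖ Y).

Neither inclusion holds.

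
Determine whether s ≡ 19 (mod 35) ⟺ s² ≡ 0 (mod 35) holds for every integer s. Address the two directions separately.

(→) This fails: take s = 19. Then 19 ≡ 19 (mod 35), but 19² = 361 ≡ 11 (mod 35), not 0.

(←) This fails: take s = 0. Then 0² = 0 ≡ 0 (mod 35), yet 0 ≡ 0 (mod 35), not 19.

(⇒) fails and (⇐) fails.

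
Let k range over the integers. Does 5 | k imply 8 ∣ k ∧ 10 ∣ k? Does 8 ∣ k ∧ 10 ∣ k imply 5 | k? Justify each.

Not equivalent: only (⇐) holds.

(⟹) This fails: take k = 5. Certainly 5 ∣ 5, but 8 ∤ 5.

(⟸) Suppose 8 ∣ k and 10 ∣ k. Any common multiple of 8 and 10 is a multiple of their lcm; here lcm(8, 10) = 8·10/gcd(8, 10) = 80/2 = 40, so 40 ∣ k. Since 5 ∣ 40, it follows that 5 ∣ k.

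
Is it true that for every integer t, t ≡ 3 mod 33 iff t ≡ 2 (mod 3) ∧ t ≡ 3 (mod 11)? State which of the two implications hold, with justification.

Neither direction holds.

(⇒) This fails: t = 3 gives 3 ≡ 3 (mod 33) but 3 ≡ 0 (mod 3), so the conjunction on the right does not hold.

(⇐) This fails: t = 14 satisfies both congruences on the right (14 ≡ 2 mod 3 and 14 ≡ 3 mod 11) yet 14 ≡ 14 (mod 33), not 3.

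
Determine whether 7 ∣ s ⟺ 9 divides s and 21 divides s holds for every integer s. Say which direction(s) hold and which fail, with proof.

(⟹) This fails: take s = 7. Certainly 7 ∣ 7, but 9 ∤ 7.

(⟸) Suppose 9 ∣ s and 21 ∣ s. Any common multiple of 9 and 21 is a multiple of their lcm; here lcm(9, 21) = 9·21/gcd(9, 21) = 189/3 = 63, so 63 ∣ s. Since 7 ∣ 63, it follows that 7 ∣ s.

(⇒) fails; (⇐) holds.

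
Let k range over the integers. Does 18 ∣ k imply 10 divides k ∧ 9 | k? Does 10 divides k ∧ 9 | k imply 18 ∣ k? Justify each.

[⇒] This fails: take k = 18. Certainly 18 ∣ 18, but 10 ∤ 18.

[⇐] Suppose 10 ∣ k and 9 ∣ k. Any common multiple of 10 and 9 is a multiple of their lcm; here gcd(10, 9) = 1, so lcm(10, 9) = 10·9 = 90, so 90 ∣ k. Since 18 ∣ 90, it follows that 18 ∣ k.

The forward direction fails; the converse holds.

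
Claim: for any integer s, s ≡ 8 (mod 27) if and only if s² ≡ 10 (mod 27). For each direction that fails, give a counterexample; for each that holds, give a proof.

(⇒) holds; (⇐) fails.

[⇒] Suppose s ≡ 8 (mod 27). Write s = 27j + 8. Then (27j + 8)² = 729j² + 432j + 64 = 27(27j² + 16j + 2) + 10, so s² ≡ 10 (mod 27).

[⇐] This fails: take s = 19. Then 19² = 361 ≡ 10 (mod 27), yet 19 ≡ 19 (mod 27), not 8.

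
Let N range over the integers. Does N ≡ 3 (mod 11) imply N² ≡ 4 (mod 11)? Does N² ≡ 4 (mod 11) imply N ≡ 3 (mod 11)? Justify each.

(→) This fails: take N = 3. Then 3 ≡ 3 (mod 11), but 3² = 9 ≡ 9 (mod 11), not 4.

(←) This fails: take N = 2. Then 2² = 4 ≡ 4 (mod 11), yet 2 ≡ 2 (mod 11), not 3.

Both directions fail.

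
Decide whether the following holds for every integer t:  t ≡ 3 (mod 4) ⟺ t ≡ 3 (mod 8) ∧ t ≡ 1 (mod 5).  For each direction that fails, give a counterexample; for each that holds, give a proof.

Converse. If t ≡ 3 (mod 8) and t ≡ 1 (mod 5), then by the Chinese remainder theorem t ≡ 11 (mod 40). Since 11 ≡ 3 (mod 4) and 4 ∣ 40, we get t ≡ 3 (mod 4).

Forward direction. This fails: t = 3 gives 3 ≡ 3 (mod 4) but 3 ≡ 3 (mod 5), so the conjunction on the right does not hold.

(⇒) fails; (⇐) holds.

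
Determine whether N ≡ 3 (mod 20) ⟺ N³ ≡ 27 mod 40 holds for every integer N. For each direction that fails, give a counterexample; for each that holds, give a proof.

Only the reverse direction holds.

[⇒] This fails: take N = 23. Then 23 ≡ 3 (mod 20), but 23³ = 12167 ≡ 7 (mod 40), not 27.

[⇐] Conversely, the residues r modulo 40 with r³ ≡ 27 (mod 40) are exactly {3}, and each is ≡ 3 (mod 20).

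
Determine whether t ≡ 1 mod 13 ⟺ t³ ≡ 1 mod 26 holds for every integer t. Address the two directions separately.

(⇒) fails and (⇐) fails.

Forward direction. This fails: take t = 14. Then 14 ≡ 1 (mod 13), but 14³ = 2744 ≡ 14 (mod 26), not 1.

Converse. This fails: take t = 3. Then 3³ = 27 ≡ 1 (mod 26), yet 3 ≡ 3 (mod 13), not 1.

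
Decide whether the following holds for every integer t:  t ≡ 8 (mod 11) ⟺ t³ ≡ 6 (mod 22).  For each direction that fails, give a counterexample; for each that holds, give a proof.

(→) This fails: take t = 19. Then 19 ≡ 8 (mod 11), but 19³ = 6859 ≡ 17 (mod 22), not 6.

(←) Conversely, the residues r modulo 22 with r³ ≡ 6 (mod 22) are exactly {8}, and each is ≡ 8 (mod 11).

The forward direction fails; the converse holds.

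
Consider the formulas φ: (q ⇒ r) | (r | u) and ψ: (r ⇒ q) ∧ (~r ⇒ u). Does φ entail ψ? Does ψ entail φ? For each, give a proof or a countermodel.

(⇒) fails; (⇐) holds.

(⟹) This fails. Under q = F, u = F, r = F, the left side is true but the right side is false.

(⟸) Assume the antecedent. If u is true, (q ⇒ r) | (r | u) reduces to true regardless of the other variables. If u is false, the antecedent forces (q = T, u = F, r = T), and (q ⇒ r) | (r | u) holds there. Either way (q ⇒ r) | (r | u) holds.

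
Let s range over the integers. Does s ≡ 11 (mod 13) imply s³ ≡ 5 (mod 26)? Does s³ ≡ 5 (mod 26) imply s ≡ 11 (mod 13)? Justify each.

(⇒) fails and (⇐) fails.

(⟹) This fails: take s = 24. Then 24 ≡ 11 (mod 13), but 24³ = 13824 ≡ 18 (mod 26), not 5.

(⟸) This fails: take s = 7. Then 7³ = 343 ≡ 5 (mod 26), yet 7 ≡ 7 (mod 13), not 11.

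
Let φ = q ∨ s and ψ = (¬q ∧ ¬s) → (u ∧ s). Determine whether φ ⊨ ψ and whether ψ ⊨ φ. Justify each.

Both directions hold.

[⇒] Assume the antecedent. If s is true, (¬q ∧ ¬s) → (u ∧ s) reduces to true regardless of the other variables. If s is false, the antecedent forces (s = F, u = F, q = T) or (s = F, u = T, q = T), and (¬q ∧ ¬s) → (u ∧ s) holds there. Either way (¬q ∧ ¬s) → (u ∧ s) holds.

[⇐] Assume the antecedent. If s is true, q ∨ s reduces to true regardless of the other variables. If s is false, the antecedent forces (s = F, u = F, q = T) or (s = F, u = T, q = T), and q ∨ s holds there. Either way q ∨ s holds.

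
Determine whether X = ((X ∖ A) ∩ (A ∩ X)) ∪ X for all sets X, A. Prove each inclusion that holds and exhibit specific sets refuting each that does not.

Both inclusions hold; the sets are equal.

(⟹) Let x ∈ X. Then either x ∈ X and x ∉ A; or x ∈ X ∩ A. In each case x ∈ ((X ∖ A) ∩ (A ∩ X)) ∪ X, so X ⊆ ((X ∖ A) ∩ (A ∩ X)) ∪ X.

(⟸) Let x ∈ ((X ∖ A) ∩ (A ∩ X)) ∪ X. Then either x ∈ X and x ∉ A; or x ∈ X ∩ A. In each case x ∈ X, so ((X ∖ A) ∩ (A ∩ X)) ∪ X ⊆ X.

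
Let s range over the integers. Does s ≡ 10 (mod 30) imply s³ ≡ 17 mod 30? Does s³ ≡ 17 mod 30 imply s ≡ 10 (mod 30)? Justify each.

(⇒) fails and (⇐) fails.

[⇒] This fails: take s = 10. Then 10 ≡ 10 (mod 30), but 10³ = 1000 ≡ 10 (mod 30), not 17.

[⇐] This fails: take s = 23. Then 23³ = 12167 ≡ 17 (mod 30), yet 23 ≡ 23 (mod 30), not 10.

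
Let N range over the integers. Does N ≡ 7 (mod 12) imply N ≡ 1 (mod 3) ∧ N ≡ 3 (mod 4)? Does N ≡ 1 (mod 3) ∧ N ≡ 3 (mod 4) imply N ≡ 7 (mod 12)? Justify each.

[⇒] Suppose N ≡ 7 (mod 12); write N = 12j + 7. Since 3 ∣ 12, reducing mod 3 gives N ≡ 7 ≡ 1 (mod 3); since 4 ∣ 12, reducing mod 4 gives N ≡ 7 ≡ 3 (mod 4).

[⇐] Conversely, if N ≡ 1 (mod 3) and N ≡ 3 (mod 4), then by the Chinese remainder theorem N ≡ 7 (mod 12). This is exactly N ≡ 7 (mod 12).

Both implications hold.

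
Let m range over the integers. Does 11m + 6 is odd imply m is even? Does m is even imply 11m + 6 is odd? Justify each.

(⇒) fails and (⇐) fails.

(⟹) This fails: m = 3 gives 11m + 6 = 39, which is odd, but 3 is odd, not even.

(⟸) This also fails: m = 2 is even, but 11m + 6 = 28 is even, not odd.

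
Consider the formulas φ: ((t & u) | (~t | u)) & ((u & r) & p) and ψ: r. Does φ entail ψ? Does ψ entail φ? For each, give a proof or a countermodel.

Only the forward implication holds.

(⟹) Assume the antecedent. If p is true, the antecedent forces (p = T, t = F, u = T, r = T) or (p = T, t = T, u = T, r = T), and r holds there. If p is false, the antecedent cannot hold. Either way r holds.

(⟸) This fails. Under p = F, t = F, u = F, r = T, the left side is false but the right side is true.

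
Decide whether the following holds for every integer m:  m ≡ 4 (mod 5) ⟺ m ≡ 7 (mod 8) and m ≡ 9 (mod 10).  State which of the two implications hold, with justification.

[⇒] This fails: m = 34 gives 34 ≡ 4 (mod 5) but 34 ≡ 2 (mod 8), so the conjunction on the right does not hold.

[⇐] Conversely, if m ≡ 7 (mod 8) and m ≡ 9 (mod 10), then by the Chinese remainder theorem m ≡ 39 (mod 40). Since 39 ≡ 4 (mod 5) and 5 ∣ 40, we get m ≡ 4 (mod 5).

Only the converse holds.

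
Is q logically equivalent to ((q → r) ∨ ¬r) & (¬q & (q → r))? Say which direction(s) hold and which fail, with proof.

(→) This fails. Under q = T, r = F, the left side is true but the right side is false.

(←) This fails. Under q = F, r = F, the left side is false but the right side is true.

Both directions fail.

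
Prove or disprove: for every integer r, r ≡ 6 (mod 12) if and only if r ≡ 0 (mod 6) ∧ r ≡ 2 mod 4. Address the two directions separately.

Both implications hold.

[⇒] Suppose r ≡ 6 (mod 12); write r = 12j + 6. Since 6 ∣ 12, reducing mod 6 gives r ≡ 6 ≡ 0 (mod 6); since 4 ∣ 12, reducing mod 4 gives r ≡ 6 ≡ 2 (mod 4).

[⇐] Conversely, if r ≡ 0 (mod 6) and r ≡ 2 (mod 4), then by the Chinese remainder theorem r ≡ 6 (mod 12). This is exactly r ≡ 6 (mod 12).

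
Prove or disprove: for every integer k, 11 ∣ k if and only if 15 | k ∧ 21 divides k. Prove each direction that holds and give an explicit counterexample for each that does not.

Both directions fail.

(⇒) This fails: take k = 11. Certainly 11 ∣ 11, but 15 ∤ 11.

(⇐) This fails: take k = 105. Both 15 ∣ 105 and 21 ∣ 105, yet 105 is not a multiple of 11 (since 105 = 9·11 + 6), so 11 ∤ 105.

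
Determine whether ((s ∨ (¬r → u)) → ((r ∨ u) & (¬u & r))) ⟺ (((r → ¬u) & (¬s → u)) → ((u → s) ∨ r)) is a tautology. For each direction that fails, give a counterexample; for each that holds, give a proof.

The forward direction holds; the converse fails.

[⇒] Assume the antecedent. If u is true, the antecedent cannot hold. If u is false, the consequent reduces to true regardless of the other variables. Either way the consequent holds.

[⇐] This fails. Under u = F, s = T, r = F, the left side is false but the right side is true.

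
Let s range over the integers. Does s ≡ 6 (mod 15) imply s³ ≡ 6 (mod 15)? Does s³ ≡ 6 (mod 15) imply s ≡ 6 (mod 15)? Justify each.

Both implications hold.

(⇒) Suppose s ≡ 6 (mod 15). Write s = 15j + 6. Then (15j + 6)³ = 3375j³ + 4050j² + 1620j + 216 = 15(225j³ + 270j² + 108j + 14) + 6, so s³ ≡ 6 (mod 15).

(⇐) Conversely, suppose s³ ≡ 6 (mod 15). The only residue r in {0, …, 14} with r³ ≡ 6 (mod 15) is r = 6, so s ≡ 6 (mod 15).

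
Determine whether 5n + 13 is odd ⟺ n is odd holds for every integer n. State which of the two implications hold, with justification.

[⇒] This fails: n = 0 gives 5n + 13 = 13, which is odd, but 0 is even, not odd.

[⇐] This also fails: n = 7 is odd, but 5n + 13 = 48 is even, not odd.

Both directions fail.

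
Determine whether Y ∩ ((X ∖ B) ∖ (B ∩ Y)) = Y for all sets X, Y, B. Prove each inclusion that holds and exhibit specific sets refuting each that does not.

Only the forward inclusion holds.

(⟹) Let x ∈ Y ∩ ((X ∖ B) ∖ (B ∩ Y)). Then x ∈ X ∩ Y and x ∉ B, from which x ∈ Y.

(⟸) This inclusion fails. Take X = ∅, Y = {1}, B = ∅; then 1 ∈ Y but 1 ∉ Y ∩ ((X ∖ B) ∖ (B ∩ Y)).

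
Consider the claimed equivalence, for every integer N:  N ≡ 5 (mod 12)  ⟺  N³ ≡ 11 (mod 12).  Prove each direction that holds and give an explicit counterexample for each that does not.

(⇒) fails and (⇐) fails.

Forward direction. This fails: take N = 5. Then 5 ≡ 5 (mod 12), but 5³ = 125 ≡ 5 (mod 12), not 11.

Converse. This fails: take N = 11. Then 11³ = 1331 ≡ 11 (mod 12), yet 11 ≡ 11 (mod 12), not 5.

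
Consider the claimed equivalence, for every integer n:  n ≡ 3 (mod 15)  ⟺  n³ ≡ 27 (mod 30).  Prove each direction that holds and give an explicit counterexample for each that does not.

(⟹) This fails: take n = 18. Then 18 ≡ 3 (mod 15), but 18³ = 5832 ≡ 12 (mod 30), not 27.

(⟸) Conversely, the residues r modulo 30 with r³ ≡ 27 (mod 30) are exactly {3}, and each is ≡ 3 (mod 15).

Not equivalent: only (⇐) holds.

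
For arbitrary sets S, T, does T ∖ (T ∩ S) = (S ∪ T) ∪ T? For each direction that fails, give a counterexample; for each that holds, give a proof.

(⊆) holds; (⊇) fails.

Reverse inclusion. This inclusion fails. Take S = {1}, T = ∅; then 1 ∈ (S ∪ T) ∪ T but 1 ∉ T ∖ (T ∩ S).

Forward inclusion. Let x ∈ T ∖ (T ∩ S). Then x ∈ T and x ∉ S, from which x ∈ (S ∪ T) ∪ T.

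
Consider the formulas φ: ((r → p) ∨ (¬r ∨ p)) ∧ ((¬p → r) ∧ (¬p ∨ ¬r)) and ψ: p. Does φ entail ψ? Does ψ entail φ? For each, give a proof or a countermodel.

(→) Assume the antecedent. If p is true, p reduces to true regardless of the other variables. If p is false, the antecedent cannot hold. Either way p holds.

(←) This fails. Under p = T, r = T, the left side is false but the right side is true.

The forward direction holds; the converse fails.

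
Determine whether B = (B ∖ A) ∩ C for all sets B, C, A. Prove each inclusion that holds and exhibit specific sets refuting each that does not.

Only the reverse inclusion holds.

(⊆) This inclusion fails. Take B = {1}, C = ∅, A = ∅; then 1 ∈ B but 1 ∉ (B ∖ A) ∩ C.

(⊇) Let x ∈ (B ∖ A) ∩ C. Then x ∈ B ∩ C and x ∉ A, from which x ∈ B.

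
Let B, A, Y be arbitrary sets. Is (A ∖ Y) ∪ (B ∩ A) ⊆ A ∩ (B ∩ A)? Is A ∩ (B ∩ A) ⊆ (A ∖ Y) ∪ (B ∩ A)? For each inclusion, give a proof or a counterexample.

(⊆) fails; (⊇) holds.

Forward inclusion. This inclusion fails. Take B = ∅, A = {1}, Y = ∅; then 1 ∈ (A ∖ Y) ∪ (B ∩ A) but 1 ∉ A ∩ (B ∩ A).

Reverse inclusion. Let x ∈ A ∩ (B ∩ A). Then either x ∈ B ∩ A and x ∉ Y; or x ∈ B ∩ A ∩ Y. In each case x ∈ (A ∖ Y) ∪ (B ∩ A), so A ∩ (B ∩ A) ⊆ (A ∖ Y) ∪ (B ∩ A).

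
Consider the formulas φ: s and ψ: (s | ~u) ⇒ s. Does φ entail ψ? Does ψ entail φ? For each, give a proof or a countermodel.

Not equivalent: only (⇒) holds.

[⇐] This fails. Under u = T, s = F, the left side is false but the right side is true.

[⇒] Assume the antecedent. If u is true, (s | ~u) ⇒ s reduces to true regardless of the other variables. If u is false, the antecedent forces (u = F, s = T), and (s | ~u) ⇒ s holds there. Either way (s | ~u) ⇒ s holds.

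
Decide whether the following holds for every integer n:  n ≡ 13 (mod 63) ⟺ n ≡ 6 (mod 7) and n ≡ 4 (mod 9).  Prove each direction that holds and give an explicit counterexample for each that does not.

(⟹) Suppose n ≡ 13 (mod 63); write n = 63j + 13. Since 7 ∣ 63, reducing mod 7 gives n ≡ 13 ≡ 6 (mod 7); since 9 ∣ 63, reducing mod 9 gives n ≡ 13 ≡ 4 (mod 9).

(⟸) Conversely, if n ≡ 6 (mod 7) and n ≡ 4 (mod 9), then by the Chinese remainder theorem n ≡ 13 (mod 63). This is exactly n ≡ 13 (mod 63).

Equivalent; both directions hold.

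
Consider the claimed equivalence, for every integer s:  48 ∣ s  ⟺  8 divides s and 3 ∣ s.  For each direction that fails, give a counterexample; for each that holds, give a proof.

Only the forward implication holds.

(⟹) If 48 ∣ s, write s = 48q. Since 48 = 6·8, s = 8·(6q), so 8 ∣ s; and since 48 = 16·3, s = 3·(16q), so 3 ∣ s.

(⟸) This fails: take s = 24. Both 8 ∣ 24 and 3 ∣ 24, yet 24 is not a multiple of 48 (since 24 = 0·48 + 24), so 48 ∤ 24.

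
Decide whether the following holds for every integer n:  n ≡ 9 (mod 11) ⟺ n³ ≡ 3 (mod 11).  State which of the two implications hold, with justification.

(⇒) Suppose n ≡ 9 (mod 11). Write n = 11j + 9. Then (11j + 9)³ = 1331j³ + 3267j² + 2673j + 729 = 11(121j³ + 297j² + 243j + 66) + 3, so n³ ≡ 3 (mod 11).

(⇐) For the converse, argue contrapositively. If n ≢ 9 (mod 11), then n is congruent to one of 0, 1, 2, 3, 4, 5, 6, 7, 8, 10 modulo 11, and these give n³ ≡ 0, 1, 8, 5, 9, 4, 7, 2, 6, 10 respectively — never 3.

Both implications hold.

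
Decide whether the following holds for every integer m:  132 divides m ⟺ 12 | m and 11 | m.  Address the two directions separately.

(⟹) If 132 ∣ m, write m = 132q. Since 132 = 11·12, m = 12·(11q), so 12 ∣ m; and since 132 = 12·11, m = 11·(12q), so 11 ∣ m.

(⟸) Suppose 12 ∣ m and 11 ∣ m. Any common multiple of 12 and 11 is a multiple of their lcm; here gcd(12, 11) = 1, so lcm(12, 11) = 12·11 = 132, so 132 ∣ m.

Both directions hold; the statement is true.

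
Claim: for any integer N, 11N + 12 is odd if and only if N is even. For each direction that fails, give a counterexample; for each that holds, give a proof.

Both directions fail.

[⇒] This fails: N = 7 gives 11N + 12 = 89, which is odd, but 7 is odd, not even.

[⇐] This also fails: N = 6 is even, but 11N + 12 = 78 is even, not odd.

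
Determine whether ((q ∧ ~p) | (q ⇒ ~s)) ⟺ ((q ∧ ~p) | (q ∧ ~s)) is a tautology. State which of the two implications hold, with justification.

Forward direction. This fails. Under q = F, p = F, s = F, the left side is true but the right side is false.

Converse. Assume the antecedent. If p is true, the antecedent forces (q = T, p = T, s = F), and (q ∧ ~p) | (q ⇒ ~s) holds there. If p is false, (q ∧ ~p) | (q ⇒ ~s) reduces to true regardless of the other variables. Either way (q ∧ ~p) | (q ⇒ ~s) holds.

Only the converse holds.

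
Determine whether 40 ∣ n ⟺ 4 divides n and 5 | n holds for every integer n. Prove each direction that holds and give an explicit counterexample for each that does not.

(→) If 40 ∣ n, write n = 40q. Since 40 = 10·4, n = 4·(10q), so 4 ∣ n; and since 40 = 8·5, n = 5·(8q), so 5 ∣ n.

(←) This fails: take n = 20. Both 4 ∣ 20 and 5 ∣ 20, yet 20 is not a multiple of 40 (since 20 = 0·40 + 20), so 40 ∤ 20.

(⇒) holds; (⇐) fails.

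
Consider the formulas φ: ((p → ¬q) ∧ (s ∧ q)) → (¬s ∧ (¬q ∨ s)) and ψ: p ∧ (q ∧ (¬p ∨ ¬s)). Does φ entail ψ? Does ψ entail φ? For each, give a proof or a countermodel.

Only the converse holds.

(⇒) This fails. Under q = F, p = F, s = F, the left side is true but the right side is false.

(⇐) Assume the antecedent. If q is true, the antecedent forces (q = T, p = T, s = F), and the consequent holds there. If q is false, the antecedent cannot hold. Either way the consequent holds.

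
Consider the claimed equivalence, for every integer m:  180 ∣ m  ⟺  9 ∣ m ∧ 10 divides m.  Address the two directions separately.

Only the forward implication holds.

(⇒) If 180 ∣ m, write m = 180q. Since 180 = 20·9, m = 9·(20q), so 9 ∣ m; and since 180 = 18·10, m = 10·(18q), so 10 ∣ m.

(⇐) This fails: take m = 90. Both 9 ∣ 90 and 10 ∣ 90, yet 90 is not a multiple of 180 (since 90 = 0·180 + 90), so 180 ∤ 90.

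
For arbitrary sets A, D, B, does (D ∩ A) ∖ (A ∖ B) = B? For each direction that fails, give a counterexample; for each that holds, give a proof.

(⊆) Let x ∈ (D ∩ A) ∖ (A ∖ B). Then x ∈ A ∩ D ∩ B, from which x ∈ B.

(⊇) This inclusion fails. Take A = ∅, D = ∅, B = {1}; then 1 ∈ B but 1 ∉ (D ∩ A) ∖ (A ∖ B).

The sets are not equal: only the forward inclusion holds.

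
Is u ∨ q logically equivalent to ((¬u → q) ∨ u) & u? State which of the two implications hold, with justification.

The forward direction fails; the converse holds.

(→) This fails. Under q = T, u = F, the left side is true but the right side is false.

(←) Assume the antecedent. If q is true, u ∨ q reduces to true regardless of the other variables. If q is false, the antecedent forces (q = F, u = T), and u ∨ q holds there. Either way u ∨ q holds.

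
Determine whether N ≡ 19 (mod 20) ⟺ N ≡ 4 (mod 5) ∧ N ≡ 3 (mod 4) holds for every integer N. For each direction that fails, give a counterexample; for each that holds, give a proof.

(⟸) If N ≡ 4 (mod 5) and N ≡ 3 (mod 4), then by the Chinese remainder theorem N ≡ 19 (mod 20). This is exactly N ≡ 19 (mod 20).

(⟹) Suppose N ≡ 19 (mod 20); write N = 20j + 19. Since 5 ∣ 20, reducing mod 5 gives N ≡ 19 ≡ 4 (mod 5); since 4 ∣ 20, reducing mod 4 gives N ≡ 19 ≡ 3 (mod 4).

Both directions hold; the statement is true.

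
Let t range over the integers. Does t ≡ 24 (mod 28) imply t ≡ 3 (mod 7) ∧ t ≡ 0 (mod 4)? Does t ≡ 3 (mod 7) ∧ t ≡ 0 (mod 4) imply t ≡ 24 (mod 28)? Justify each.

Both directions hold; the statement is true.

(→) Suppose t ≡ 24 (mod 28); write t = 28j + 24. Since 7 ∣ 28, reducing mod 7 gives t ≡ 24 ≡ 3 (mod 7); since 4 ∣ 28, reducing mod 4 gives t ≡ 24 ≡ 0 (mod 4).

(←) Conversely, if t ≡ 3 (mod 7) and t ≡ 0 (mod 4), then by the Chinese remainder theorem t ≡ 24 (mod 28). This is exactly t ≡ 24 (mod 28).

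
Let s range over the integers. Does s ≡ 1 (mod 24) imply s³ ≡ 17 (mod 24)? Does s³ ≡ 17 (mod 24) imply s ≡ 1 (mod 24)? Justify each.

(→) This fails: take s = 1. Then 1 ≡ 1 (mod 24), but 1³ = 1 ≡ 1 (mod 24), not 17.

(←) This fails: take s = 17. Then 17³ = 4913 ≡ 17 (mod 24), yet 17 ≡ 17 (mod 24), not 1.

Neither direction holds.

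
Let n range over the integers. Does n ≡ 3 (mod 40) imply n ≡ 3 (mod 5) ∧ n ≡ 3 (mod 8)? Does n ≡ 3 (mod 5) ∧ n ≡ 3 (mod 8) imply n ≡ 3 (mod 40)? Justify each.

Both directions hold; the statement is true.

(⇒) Suppose n ≡ 3 (mod 40); write n = 40j + 3. Since 5 ∣ 40, reducing mod 5 gives n ≡ 3 (mod 5); since 8 ∣ 40, reducing mod 8 gives n ≡ 3 (mod 8).

(⇐) Conversely, if n ≡ 3 (mod 5) and n ≡ 3 (mod 8), then by the Chinese remainder theorem n ≡ 3 (mod 40). This is exactly n ≡ 3 (mod 40).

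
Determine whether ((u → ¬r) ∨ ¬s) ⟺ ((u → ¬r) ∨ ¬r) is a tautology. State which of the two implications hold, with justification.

(⟸) Assume the antecedent. If u is true, the antecedent forces (u = T, s = F, r = F) or (u = T, s = T, r = F), and (u → ¬r) ∨ ¬s holds there. If u is false, (u → ¬r) ∨ ¬s reduces to true regardless of the other variables. Either way (u → ¬r) ∨ ¬s holds.

(⟹) This fails. Under u = T, s = F, r = T, the left side is true but the right side is false.

The forward direction fails; the converse holds.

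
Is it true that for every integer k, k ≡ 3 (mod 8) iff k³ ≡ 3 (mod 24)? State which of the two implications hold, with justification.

Only the converse holds.

(⇐) The residues r modulo 24 with r³ ≡ 3 (mod 24) are exactly {3}, and each is ≡ 3 (mod 8).

(⇒) This fails: take k = 11. Then 11 ≡ 3 (mod 8), but 11³ = 1331 ≡ 11 (mod 24), not 3.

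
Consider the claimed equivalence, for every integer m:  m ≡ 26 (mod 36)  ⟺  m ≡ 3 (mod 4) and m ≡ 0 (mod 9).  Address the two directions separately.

Both directions fail.

(⟹) This fails: m = 26 gives 26 ≡ 26 (mod 36) but 26 ≡ 2 (mod 4), so the conjunction on the right does not hold.

(⟸) This fails: m = 27 satisfies both congruences on the right (27 ≡ 3 mod 4 and 27 ≡ 0 mod 9) yet 27 ≡ 27 (mod 36), not 26.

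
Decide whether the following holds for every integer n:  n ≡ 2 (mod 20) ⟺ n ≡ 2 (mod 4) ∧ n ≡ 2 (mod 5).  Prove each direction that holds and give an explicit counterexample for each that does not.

(⇐) If n ≡ 2 (mod 4) and n ≡ 2 (mod 5), then by the Chinese remainder theorem n ≡ 2 (mod 20). This is exactly n ≡ 2 (mod 20).

(⇒) Suppose n ≡ 2 (mod 20); write n = 20j + 2. Since 4 ∣ 20, reducing mod 4 gives n ≡ 2 (mod 4); since 5 ∣ 20, reducing mod 5 gives n ≡ 2 (mod 5).

Both directions hold.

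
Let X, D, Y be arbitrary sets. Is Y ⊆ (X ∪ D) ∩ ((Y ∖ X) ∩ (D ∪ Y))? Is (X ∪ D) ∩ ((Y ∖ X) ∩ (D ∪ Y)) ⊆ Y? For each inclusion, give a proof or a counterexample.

(⊇) Let x ∈ (X ∪ D) ∩ ((Y ∖ X) ∩ (D ∪ Y)). Then x ∈ D ∩ Y and x ∉ X, from which x ∈ Y.

(⊆) This inclusion fails. Take X = ∅, D = ∅, Y = {1}; then 1 ∈ Y but 1 ∉ (X ∪ D) ∩ ((Y ∖ X) ∩ (D ∪ Y)).

The sets are not equal: only the reverse inclusion holds.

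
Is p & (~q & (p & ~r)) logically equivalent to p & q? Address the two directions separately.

Neither direction holds.

[⇒] This fails. Under q = F, r = F, p = T, the left side is true but the right side is false.

[⇐] This fails. Under q = T, r = F, p = T, the left side is false but the right side is true.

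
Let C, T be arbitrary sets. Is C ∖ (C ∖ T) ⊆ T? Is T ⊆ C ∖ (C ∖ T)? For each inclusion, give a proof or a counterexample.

(⟸) This inclusion fails. Take C = ∅, T = {1}; then 1 ∈ T but 1 ∉ C ∖ (C ∖ T).

(⟹) Let x ∈ C ∖ (C ∖ T). Then x ∈ C ∩ T, from which x ∈ T.

(⊆) holds; (⊇) fails.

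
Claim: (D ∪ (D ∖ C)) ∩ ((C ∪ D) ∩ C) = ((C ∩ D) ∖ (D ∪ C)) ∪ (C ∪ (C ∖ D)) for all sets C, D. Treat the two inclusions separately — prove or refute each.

(⊆) holds; (⊇) fails.

(⟹) Let x ∈ (D ∪ (D ∖ C)) ∩ ((C ∪ D) ∩ C). Then x ∈ C ∩ D, from which x ∈ ((C ∩ D) ∖ (D ∪ C)) ∪ (C ∪ (C ∖ D)).

(⟸) This inclusion fails. Take C = {1}, D = ∅; then 1 ∈ ((C ∩ D) ∖ (D ∪ C)) ∪ (C ∪ (C ∖ D)) but 1 ∉ (D ∪ (D ∖ C)) ∩ ((C ∪ D) ∩ C).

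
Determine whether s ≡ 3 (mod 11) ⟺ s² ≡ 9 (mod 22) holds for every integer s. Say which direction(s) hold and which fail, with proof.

(⇒) This fails: take s = 14. Then 14 ≡ 3 (mod 11), but 14² = 196 ≡ 20 (mod 22), not 9.

(⇐) This fails: take s = 19. Then 19² = 361 ≡ 9 (mod 22), yet 19 ≡ 8 (mod 11), not 3.

Both directions fail.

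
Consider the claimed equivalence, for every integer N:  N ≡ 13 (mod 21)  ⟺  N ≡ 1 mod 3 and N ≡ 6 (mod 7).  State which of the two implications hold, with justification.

(⇒) Suppose N ≡ 13 (mod 21); write N = 21j + 13. Since 3 ∣ 21, reducing mod 3 gives N ≡ 13 ≡ 1 (mod 3); since 7 ∣ 21, reducing mod 7 gives N ≡ 13 ≡ 6 (mod 7).

(⇐) Conversely, if N ≡ 1 (mod 3) and N ≡ 6 (mod 7), then by the Chinese remainder theorem N ≡ 13 (mod 21). This is exactly N ≡ 13 (mod 21).

The biconditional holds.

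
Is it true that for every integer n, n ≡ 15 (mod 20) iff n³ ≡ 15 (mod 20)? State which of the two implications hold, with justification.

(⟹) Suppose n ≡ 15 (mod 20). Write n = 20j + 15. Then (20j + 15)³ = 8000j³ + 18000j² + 13500j + 3375 = 20(400j³ + 900j² + 675j + 168) + 15, so n³ ≡ 15 (mod 20).

(⟸) Conversely, suppose n³ ≡ 15 (mod 20). The only residue r in {0, …, 19} with r³ ≡ 15 (mod 20) is r = 15, so n ≡ 15 (mod 20).

Both implications hold.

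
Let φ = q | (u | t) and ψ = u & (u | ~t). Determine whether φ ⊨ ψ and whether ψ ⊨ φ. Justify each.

The forward direction fails; the converse holds.

(⇒) This fails. Under q = T, u = F, t = F, the left side is true but the right side is false.

(⇐) Assume the antecedent. If q is true, q | (u | t) reduces to true regardless of the other variables. If q is false, the antecedent forces (q = F, u = T, t = F) or (q = F, u = T, t = T), and q | (u | t) holds there. Either way q | (u | t) holds.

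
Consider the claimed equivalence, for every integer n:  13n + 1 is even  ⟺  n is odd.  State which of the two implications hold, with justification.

(→) Suppose 13n + 1 is even. Since 13 is odd, 13n and n have the same parity, so 13n + 1 ≡ n + 1 (mod 2). As 1 is odd, 13n + 1 is even exactly when n is odd. Thus n is odd.

(←) Conversely, suppose n is odd; write n = 2j + 1. Then 13n + 1 = 13·(2j + 1) + 1 = 2·13j + 14, which is even.

Both directions hold.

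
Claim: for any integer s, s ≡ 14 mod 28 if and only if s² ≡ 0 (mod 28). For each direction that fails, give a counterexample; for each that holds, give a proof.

(⇒) Suppose s ≡ 14 mod 28. Write s = 28j + 14. Then (28j + 14)² = 784j² + 784j + 196 = 28(28j² + 28j + 7) + 0, so s² ≡ 0 (mod 28).

(⇐) This fails: take s = 0. Then 0² = 0 ≡ 0 (mod 28), yet 0 ≡ 0 (mod 28), not 14.

The forward direction holds; the converse fails.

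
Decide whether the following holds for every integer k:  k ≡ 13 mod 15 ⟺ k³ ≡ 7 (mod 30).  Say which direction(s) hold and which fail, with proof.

(←) The residues r modulo 30 with r³ ≡ 7 (mod 30) are exactly {13}, and each is ≡ 13 (mod 15).

(→) This fails: take k = 28. Then 28 ≡ 13 (mod 15), but 28³ = 21952 ≡ 22 (mod 30), not 7.

Only the reverse direction holds.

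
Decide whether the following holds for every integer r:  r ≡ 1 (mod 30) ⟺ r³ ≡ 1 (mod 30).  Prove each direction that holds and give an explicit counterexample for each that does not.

Equivalent; both directions hold.

Converse. Suppose r³ ≡ 1 (mod 30). The only residue r in {0, …, 29} with r³ ≡ 1 (mod 30) is r = 1, so r ≡ 1 (mod 30).

Forward direction. Suppose r ≡ 1 (mod 30). Write r = 30j + 1. Then (30j + 1)³ = 27000j³ + 2700j² + 90j + 1 = 30(900j³ + 90j² + 3j) + 1, so r³ ≡ 1 (mod 30).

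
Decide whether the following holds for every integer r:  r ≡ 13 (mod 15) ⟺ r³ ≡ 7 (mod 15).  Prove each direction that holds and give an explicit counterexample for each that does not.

(→) Suppose r ≡ 13 (mod 15). Write r = 15j + 13. Then (15j + 13)³ = 3375j³ + 8775j² + 7605j + 2197 = 15(225j³ + 585j² + 507j + 146) + 7, so r³ ≡ 7 (mod 15).

(←) Conversely, suppose r³ ≡ 7 (mod 15). The only residue r in {0, …, 14} with r³ ≡ 7 (mod 15) is r = 13, so r ≡ 13 (mod 15).

The biconditional holds.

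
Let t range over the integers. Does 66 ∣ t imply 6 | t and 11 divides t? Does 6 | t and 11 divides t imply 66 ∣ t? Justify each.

(⇒) If 66 ∣ t, write t = 66q. Since 66 = 11·6, t = 6·(11q), so 6 ∣ t; and since 66 = 6·11, t = 11·(6q), so 11 ∣ t.

(⇐) Suppose 6 ∣ t and 11 ∣ t. Any common multiple of 6 and 11 is a multiple of their lcm; here gcd(6, 11) = 1, so lcm(6, 11) = 6·11 = 66, so 66 ∣ t.

Both implications hold.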